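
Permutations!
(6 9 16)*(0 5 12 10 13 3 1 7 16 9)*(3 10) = (0 5 12 3 1 7 16 6)(10 13) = [5, 7, 2, 1, 4, 12, 0, 16, 8, 9, 13, 11, 3, 10, 14, 15, 6]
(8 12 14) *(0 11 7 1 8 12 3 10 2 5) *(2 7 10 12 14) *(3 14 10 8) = (0 11 8 14 10 7 1 3 12 2 5) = [11, 3, 5, 12, 4, 0, 6, 1, 14, 9, 7, 8, 2, 13, 10]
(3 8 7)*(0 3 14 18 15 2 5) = [3, 1, 5, 8, 4, 0, 6, 14, 7, 9, 10, 11, 12, 13, 18, 2, 16, 17, 15] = (0 3 8 7 14 18 15 2 5)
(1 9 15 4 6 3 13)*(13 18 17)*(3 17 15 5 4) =(1 9 5 4 6 17 13)(3 18 15) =[0, 9, 2, 18, 6, 4, 17, 7, 8, 5, 10, 11, 12, 1, 14, 3, 16, 13, 15]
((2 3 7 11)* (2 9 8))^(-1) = (2 8 9 11 7 3)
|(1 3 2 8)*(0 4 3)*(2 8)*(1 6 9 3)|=|(0 4 1)(3 8 6 9)|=12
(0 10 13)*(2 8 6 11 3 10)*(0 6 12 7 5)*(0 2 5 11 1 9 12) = (0 5 2 8)(1 9 12 7 11 3 10 13 6) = [5, 9, 8, 10, 4, 2, 1, 11, 0, 12, 13, 3, 7, 6]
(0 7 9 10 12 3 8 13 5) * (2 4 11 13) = (0 7 9 10 12 3 8 2 4 11 13 5) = [7, 1, 4, 8, 11, 0, 6, 9, 2, 10, 12, 13, 3, 5]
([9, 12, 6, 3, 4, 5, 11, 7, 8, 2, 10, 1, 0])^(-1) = [12, 11, 9, 3, 4, 5, 2, 7, 8, 0, 10, 6, 1]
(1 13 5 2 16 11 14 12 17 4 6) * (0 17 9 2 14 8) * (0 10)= (0 17 4 6 1 13 5 14 12 9 2 16 11 8 10)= [17, 13, 16, 3, 6, 14, 1, 7, 10, 2, 0, 8, 9, 5, 12, 15, 11, 4]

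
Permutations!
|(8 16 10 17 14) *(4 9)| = |(4 9)(8 16 10 17 14)| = 10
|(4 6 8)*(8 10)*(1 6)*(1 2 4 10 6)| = |(2 4)(8 10)| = 2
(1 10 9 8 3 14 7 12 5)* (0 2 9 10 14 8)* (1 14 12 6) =(0 2 9)(1 12 5 14 7 6)(3 8) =[2, 12, 9, 8, 4, 14, 1, 6, 3, 0, 10, 11, 5, 13, 7]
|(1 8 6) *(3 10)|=|(1 8 6)(3 10)|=6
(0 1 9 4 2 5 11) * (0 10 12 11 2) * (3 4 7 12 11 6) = (0 1 9 7 12 6 3 4)(2 5)(10 11) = [1, 9, 5, 4, 0, 2, 3, 12, 8, 7, 11, 10, 6]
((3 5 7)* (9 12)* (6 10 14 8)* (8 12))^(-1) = (3 7 5)(6 8 9 12 14 10) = ((3 5 7)(6 10 14 12 9 8))^(-1)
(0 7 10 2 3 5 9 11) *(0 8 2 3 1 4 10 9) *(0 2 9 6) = (0 7 6)(1 4 10 3 5 2)(8 9 11) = [7, 4, 1, 5, 10, 2, 0, 6, 9, 11, 3, 8]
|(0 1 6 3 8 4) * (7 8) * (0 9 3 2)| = |(0 1 6 2)(3 7 8 4 9)| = 20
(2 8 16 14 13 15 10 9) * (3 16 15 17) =(2 8 15 10 9)(3 16 14 13 17) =[0, 1, 8, 16, 4, 5, 6, 7, 15, 2, 9, 11, 12, 17, 13, 10, 14, 3]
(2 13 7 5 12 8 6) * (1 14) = (1 14)(2 13 7 5 12 8 6) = [0, 14, 13, 3, 4, 12, 2, 5, 6, 9, 10, 11, 8, 7, 1]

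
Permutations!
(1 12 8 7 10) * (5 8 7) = (1 12 7 10)(5 8) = [0, 12, 2, 3, 4, 8, 6, 10, 5, 9, 1, 11, 7]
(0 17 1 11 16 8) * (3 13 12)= (0 17 1 11 16 8)(3 13 12)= [17, 11, 2, 13, 4, 5, 6, 7, 0, 9, 10, 16, 3, 12, 14, 15, 8, 1]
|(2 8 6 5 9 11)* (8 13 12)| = 8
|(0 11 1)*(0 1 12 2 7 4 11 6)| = 10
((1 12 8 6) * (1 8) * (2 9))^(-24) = (12)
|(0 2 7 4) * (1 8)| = 4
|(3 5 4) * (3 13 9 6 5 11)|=|(3 11)(4 13 9 6 5)|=10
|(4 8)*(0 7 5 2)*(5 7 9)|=|(0 9 5 2)(4 8)|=4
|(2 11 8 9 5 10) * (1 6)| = 6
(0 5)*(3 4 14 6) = (0 5)(3 4 14 6) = [5, 1, 2, 4, 14, 0, 3, 7, 8, 9, 10, 11, 12, 13, 6]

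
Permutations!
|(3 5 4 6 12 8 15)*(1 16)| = 14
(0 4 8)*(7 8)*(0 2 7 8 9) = (0 4 8 2 7 9) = [4, 1, 7, 3, 8, 5, 6, 9, 2, 0]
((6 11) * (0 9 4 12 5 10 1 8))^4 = ((0 9 4 12 5 10 1 8)(6 11))^4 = (0 5)(1 4)(8 12)(9 10)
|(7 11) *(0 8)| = |(0 8)(7 11)| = 2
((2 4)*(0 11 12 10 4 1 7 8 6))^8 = (0 8 1 4 12)(2 10 11 6 7)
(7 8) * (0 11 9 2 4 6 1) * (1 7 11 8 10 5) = [8, 0, 4, 3, 6, 1, 7, 10, 11, 2, 5, 9] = (0 8 11 9 2 4 6 7 10 5 1)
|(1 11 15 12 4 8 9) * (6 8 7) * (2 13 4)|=11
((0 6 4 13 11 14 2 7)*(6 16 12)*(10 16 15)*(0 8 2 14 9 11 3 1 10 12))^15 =((0 15 12 6 4 13 3 1 10 16)(2 7 8)(9 11))^15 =(0 13)(1 12)(3 15)(4 16)(6 10)(9 11)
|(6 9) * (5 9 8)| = 4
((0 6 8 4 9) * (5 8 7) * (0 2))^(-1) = (0 2 9 4 8 5 7 6)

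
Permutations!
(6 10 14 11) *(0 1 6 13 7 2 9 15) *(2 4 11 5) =(0 1 6 10 14 5 2 9 15)(4 11 13 7) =[1, 6, 9, 3, 11, 2, 10, 4, 8, 15, 14, 13, 12, 7, 5, 0]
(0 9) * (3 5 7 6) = [9, 1, 2, 5, 4, 7, 3, 6, 8, 0] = (0 9)(3 5 7 6)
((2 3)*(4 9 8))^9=((2 3)(4 9 8))^9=(9)(2 3)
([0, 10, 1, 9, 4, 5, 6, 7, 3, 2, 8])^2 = (1 8 9)(2 10 3)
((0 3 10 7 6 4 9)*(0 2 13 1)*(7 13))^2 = ((0 3 10 13 1)(2 7 6 4 9))^2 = (0 10 1 3 13)(2 6 9 7 4)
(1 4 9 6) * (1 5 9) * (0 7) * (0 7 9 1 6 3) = [9, 4, 2, 0, 6, 1, 5, 7, 8, 3] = (0 9 3)(1 4 6 5)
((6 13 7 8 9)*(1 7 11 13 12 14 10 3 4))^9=((1 7 8 9 6 12 14 10 3 4)(11 13))^9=(1 4 3 10 14 12 6 9 8 7)(11 13)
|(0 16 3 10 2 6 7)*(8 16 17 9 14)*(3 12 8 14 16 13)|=|(0 17 9 16 12 8 13 3 10 2 6 7)|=12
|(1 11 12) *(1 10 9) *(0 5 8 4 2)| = 5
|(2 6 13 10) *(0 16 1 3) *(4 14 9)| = 12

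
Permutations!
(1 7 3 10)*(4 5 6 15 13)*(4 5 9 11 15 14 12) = (1 7 3 10)(4 9 11 15 13 5 6 14 12) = [0, 7, 2, 10, 9, 6, 14, 3, 8, 11, 1, 15, 4, 5, 12, 13]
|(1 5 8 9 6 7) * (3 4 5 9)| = |(1 9 6 7)(3 4 5 8)| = 4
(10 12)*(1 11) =[0, 11, 2, 3, 4, 5, 6, 7, 8, 9, 12, 1, 10] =(1 11)(10 12)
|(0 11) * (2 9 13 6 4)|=10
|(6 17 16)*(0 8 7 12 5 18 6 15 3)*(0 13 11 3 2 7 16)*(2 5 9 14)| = |(0 8 16 15 5 18 6 17)(2 7 12 9 14)(3 13 11)| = 120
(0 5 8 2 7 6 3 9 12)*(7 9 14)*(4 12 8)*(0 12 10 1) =[5, 0, 9, 14, 10, 4, 3, 6, 2, 8, 1, 11, 12, 13, 7] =(0 5 4 10 1)(2 9 8)(3 14 7 6)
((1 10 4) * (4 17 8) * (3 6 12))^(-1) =(1 4 8 17 10)(3 12 6) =((1 10 17 8 4)(3 6 12))^(-1)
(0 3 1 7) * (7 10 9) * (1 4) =[3, 10, 2, 4, 1, 5, 6, 0, 8, 7, 9] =(0 3 4 1 10 9 7)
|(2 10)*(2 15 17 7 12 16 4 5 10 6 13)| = |(2 6 13)(4 5 10 15 17 7 12 16)| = 24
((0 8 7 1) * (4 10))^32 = (10)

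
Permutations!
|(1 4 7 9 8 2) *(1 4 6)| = |(1 6)(2 4 7 9 8)| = 10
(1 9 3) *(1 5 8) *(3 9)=[0, 3, 2, 5, 4, 8, 6, 7, 1, 9]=(9)(1 3 5 8)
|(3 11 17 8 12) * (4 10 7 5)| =|(3 11 17 8 12)(4 10 7 5)| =20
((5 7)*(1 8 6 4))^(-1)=((1 8 6 4)(5 7))^(-1)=(1 4 6 8)(5 7)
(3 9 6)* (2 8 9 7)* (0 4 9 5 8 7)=(0 4 9 6 3)(2 7)(5 8)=[4, 1, 7, 0, 9, 8, 3, 2, 5, 6]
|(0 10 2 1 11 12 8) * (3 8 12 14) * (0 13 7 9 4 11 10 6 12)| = 24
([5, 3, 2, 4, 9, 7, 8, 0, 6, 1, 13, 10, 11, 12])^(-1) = [7, 9, 2, 1, 3, 0, 8, 5, 6, 4, 11, 12, 13, 10]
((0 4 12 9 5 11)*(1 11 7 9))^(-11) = ((0 4 12 1 11)(5 7 9))^(-11) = (0 11 1 12 4)(5 7 9)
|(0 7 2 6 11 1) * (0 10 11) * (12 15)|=12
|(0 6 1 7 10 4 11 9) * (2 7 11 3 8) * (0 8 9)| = 28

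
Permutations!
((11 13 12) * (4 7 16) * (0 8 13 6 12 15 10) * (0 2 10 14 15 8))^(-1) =(2 10)(4 16 7)(6 11 12)(8 13)(14 15)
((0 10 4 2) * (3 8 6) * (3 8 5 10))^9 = ((0 3 5 10 4 2)(6 8))^9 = (0 10)(2 5)(3 4)(6 8)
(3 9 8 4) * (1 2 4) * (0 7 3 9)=(0 7 3)(1 2 4 9 8)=[7, 2, 4, 0, 9, 5, 6, 3, 1, 8]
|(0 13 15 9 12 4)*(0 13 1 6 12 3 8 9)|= |(0 1 6 12 4 13 15)(3 8 9)|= 21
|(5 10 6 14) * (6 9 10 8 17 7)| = |(5 8 17 7 6 14)(9 10)| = 6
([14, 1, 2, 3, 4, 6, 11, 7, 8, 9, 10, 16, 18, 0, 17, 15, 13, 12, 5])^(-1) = [13, 1, 2, 3, 4, 18, 5, 7, 8, 9, 10, 6, 17, 16, 0, 15, 11, 14, 12]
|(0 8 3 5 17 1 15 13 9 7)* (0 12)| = 11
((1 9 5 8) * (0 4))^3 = (0 4)(1 8 5 9)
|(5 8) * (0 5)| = |(0 5 8)| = 3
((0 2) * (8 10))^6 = (10)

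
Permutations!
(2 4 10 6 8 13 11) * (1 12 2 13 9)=(1 12 2 4 10 6 8 9)(11 13)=[0, 12, 4, 3, 10, 5, 8, 7, 9, 1, 6, 13, 2, 11]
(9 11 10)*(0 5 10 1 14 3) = (0 5 10 9 11 1 14 3) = [5, 14, 2, 0, 4, 10, 6, 7, 8, 11, 9, 1, 12, 13, 3]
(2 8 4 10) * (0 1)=[1, 0, 8, 3, 10, 5, 6, 7, 4, 9, 2]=(0 1)(2 8 4 10)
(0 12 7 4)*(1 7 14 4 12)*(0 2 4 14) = [1, 7, 4, 3, 2, 5, 6, 12, 8, 9, 10, 11, 0, 13, 14] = (14)(0 1 7 12)(2 4)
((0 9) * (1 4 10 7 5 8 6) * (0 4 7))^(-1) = (0 10 4 9)(1 6 8 5 7)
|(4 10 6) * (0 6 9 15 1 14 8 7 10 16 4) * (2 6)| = 42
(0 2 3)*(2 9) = (0 9 2 3) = [9, 1, 3, 0, 4, 5, 6, 7, 8, 2]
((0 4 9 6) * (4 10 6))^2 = (0 6 10)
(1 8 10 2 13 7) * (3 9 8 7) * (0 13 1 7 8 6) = (0 13 3 9 6)(1 8 10 2) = [13, 8, 1, 9, 4, 5, 0, 7, 10, 6, 2, 11, 12, 3]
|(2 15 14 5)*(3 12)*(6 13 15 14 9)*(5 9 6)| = 12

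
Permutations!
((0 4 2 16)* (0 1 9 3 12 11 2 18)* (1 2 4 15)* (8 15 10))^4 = (0 1 11 10 9 4 8 3 18 15 12)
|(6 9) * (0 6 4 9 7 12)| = 4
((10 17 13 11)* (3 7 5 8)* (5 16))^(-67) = (3 5 7 8 16)(10 17 13 11)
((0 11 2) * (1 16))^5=(0 2 11)(1 16)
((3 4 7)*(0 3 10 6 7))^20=(0 4 3)(6 10 7)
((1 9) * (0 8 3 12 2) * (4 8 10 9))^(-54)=(12)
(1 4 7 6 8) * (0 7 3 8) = (0 7 6)(1 4 3 8) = [7, 4, 2, 8, 3, 5, 0, 6, 1]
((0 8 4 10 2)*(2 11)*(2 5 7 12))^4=((0 8 4 10 11 5 7 12 2))^4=(0 11 2 10 12 4 7 8 5)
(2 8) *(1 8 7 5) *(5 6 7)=(1 8 2 5)(6 7)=[0, 8, 5, 3, 4, 1, 7, 6, 2]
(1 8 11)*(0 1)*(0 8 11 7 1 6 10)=[6, 11, 2, 3, 4, 5, 10, 1, 7, 9, 0, 8]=(0 6 10)(1 11 8 7)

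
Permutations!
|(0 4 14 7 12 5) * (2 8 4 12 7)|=12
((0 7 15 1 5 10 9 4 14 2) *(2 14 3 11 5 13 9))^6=(0 4)(1 5)(2 9)(3 7)(10 13)(11 15)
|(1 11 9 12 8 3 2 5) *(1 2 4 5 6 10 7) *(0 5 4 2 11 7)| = 10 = |(0 5 11 9 12 8 3 2 6 10)(1 7)|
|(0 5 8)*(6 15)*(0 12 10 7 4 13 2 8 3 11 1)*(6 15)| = 35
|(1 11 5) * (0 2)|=6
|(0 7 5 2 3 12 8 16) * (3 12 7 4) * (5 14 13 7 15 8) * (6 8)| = 21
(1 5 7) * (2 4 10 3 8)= (1 5 7)(2 4 10 3 8)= [0, 5, 4, 8, 10, 7, 6, 1, 2, 9, 3]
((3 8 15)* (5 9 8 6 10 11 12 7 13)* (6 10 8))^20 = ((3 10 11 12 7 13 5 9 6 8 15))^20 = (3 8 9 13 12 10 15 6 5 7 11)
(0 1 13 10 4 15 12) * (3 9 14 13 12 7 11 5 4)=(0 1 12)(3 9 14 13 10)(4 15 7 11 5)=[1, 12, 2, 9, 15, 4, 6, 11, 8, 14, 3, 5, 0, 10, 13, 7]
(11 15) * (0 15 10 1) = (0 15 11 10 1) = [15, 0, 2, 3, 4, 5, 6, 7, 8, 9, 1, 10, 12, 13, 14, 11]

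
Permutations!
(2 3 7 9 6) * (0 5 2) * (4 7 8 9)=(0 5 2 3 8 9 6)(4 7)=[5, 1, 3, 8, 7, 2, 0, 4, 9, 6]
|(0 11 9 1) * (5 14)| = |(0 11 9 1)(5 14)| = 4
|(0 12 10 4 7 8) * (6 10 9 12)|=6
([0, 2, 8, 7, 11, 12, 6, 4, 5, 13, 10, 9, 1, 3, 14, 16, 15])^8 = (16)(1 5 2 12 8)(3 4 9)(7 11 13)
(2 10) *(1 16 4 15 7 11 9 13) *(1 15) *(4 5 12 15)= (1 16 5 12 15 7 11 9 13 4)(2 10)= [0, 16, 10, 3, 1, 12, 6, 11, 8, 13, 2, 9, 15, 4, 14, 7, 5]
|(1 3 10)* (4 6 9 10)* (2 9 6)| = |(1 3 4 2 9 10)| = 6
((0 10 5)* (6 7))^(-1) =(0 5 10)(6 7)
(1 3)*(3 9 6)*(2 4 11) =[0, 9, 4, 1, 11, 5, 3, 7, 8, 6, 10, 2] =(1 9 6 3)(2 4 11)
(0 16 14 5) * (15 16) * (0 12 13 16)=(0 15)(5 12 13 16 14)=[15, 1, 2, 3, 4, 12, 6, 7, 8, 9, 10, 11, 13, 16, 5, 0, 14]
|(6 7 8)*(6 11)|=|(6 7 8 11)|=4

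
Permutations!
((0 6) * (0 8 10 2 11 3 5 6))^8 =(2 11 3 5 6 8 10)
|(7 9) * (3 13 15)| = 6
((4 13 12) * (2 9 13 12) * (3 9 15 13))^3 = ((2 15 13)(3 9)(4 12))^3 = (15)(3 9)(4 12)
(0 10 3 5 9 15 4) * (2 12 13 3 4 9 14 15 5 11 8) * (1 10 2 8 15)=(0 2 12 13 3 11 15 9 5 14 1 10 4)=[2, 10, 12, 11, 0, 14, 6, 7, 8, 5, 4, 15, 13, 3, 1, 9]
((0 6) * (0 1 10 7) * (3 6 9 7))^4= ((0 9 7)(1 10 3 6))^4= (10)(0 9 7)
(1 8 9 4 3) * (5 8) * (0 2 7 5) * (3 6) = (0 2 7 5 8 9 4 6 3 1) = [2, 0, 7, 1, 6, 8, 3, 5, 9, 4]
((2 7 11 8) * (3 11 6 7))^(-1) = (2 8 11 3)(6 7)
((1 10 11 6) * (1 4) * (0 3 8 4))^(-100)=((0 3 8 4 1 10 11 6))^(-100)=(0 1)(3 10)(4 6)(8 11)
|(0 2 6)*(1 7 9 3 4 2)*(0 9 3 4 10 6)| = 9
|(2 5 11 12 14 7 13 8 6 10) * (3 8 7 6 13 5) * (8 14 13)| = 5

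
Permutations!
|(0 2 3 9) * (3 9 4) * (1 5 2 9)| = 6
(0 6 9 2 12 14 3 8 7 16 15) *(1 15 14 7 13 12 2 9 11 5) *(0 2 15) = (0 6 11 5 1)(2 15)(3 8 13 12 7 16 14) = [6, 0, 15, 8, 4, 1, 11, 16, 13, 9, 10, 5, 7, 12, 3, 2, 14]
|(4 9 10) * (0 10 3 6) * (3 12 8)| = 8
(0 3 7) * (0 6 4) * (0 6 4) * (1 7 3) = (0 1 7 4 6) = [1, 7, 2, 3, 6, 5, 0, 4]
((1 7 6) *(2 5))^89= ((1 7 6)(2 5))^89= (1 6 7)(2 5)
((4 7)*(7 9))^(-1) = ((4 9 7))^(-1) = (4 7 9)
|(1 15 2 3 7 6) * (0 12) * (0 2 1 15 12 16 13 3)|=10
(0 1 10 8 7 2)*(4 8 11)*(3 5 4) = [1, 10, 0, 5, 8, 4, 6, 2, 7, 9, 11, 3] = (0 1 10 11 3 5 4 8 7 2)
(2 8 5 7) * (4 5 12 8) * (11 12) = [0, 1, 4, 3, 5, 7, 6, 2, 11, 9, 10, 12, 8] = (2 4 5 7)(8 11 12)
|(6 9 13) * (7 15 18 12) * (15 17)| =|(6 9 13)(7 17 15 18 12)| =15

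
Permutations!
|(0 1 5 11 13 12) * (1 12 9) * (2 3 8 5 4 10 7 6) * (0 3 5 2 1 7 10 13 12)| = 6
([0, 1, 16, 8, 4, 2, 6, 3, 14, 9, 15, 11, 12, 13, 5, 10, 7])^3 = [0, 1, 3, 5, 4, 7, 6, 14, 2, 9, 15, 11, 12, 13, 16, 10, 8]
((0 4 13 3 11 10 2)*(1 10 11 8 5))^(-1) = (0 2 10 1 5 8 3 13 4)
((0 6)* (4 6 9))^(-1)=(0 6 4 9)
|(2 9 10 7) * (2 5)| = 5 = |(2 9 10 7 5)|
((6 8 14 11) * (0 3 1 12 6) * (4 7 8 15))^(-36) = (0 8 15 1 11 7 6 3 14 4 12) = ((0 3 1 12 6 15 4 7 8 14 11))^(-36)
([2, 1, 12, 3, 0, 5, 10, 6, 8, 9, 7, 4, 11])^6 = (0 2 12 11 4)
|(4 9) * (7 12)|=|(4 9)(7 12)|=2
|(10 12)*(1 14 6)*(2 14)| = |(1 2 14 6)(10 12)| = 4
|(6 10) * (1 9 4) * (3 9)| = 4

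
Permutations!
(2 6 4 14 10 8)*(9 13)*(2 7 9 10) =[0, 1, 6, 3, 14, 5, 4, 9, 7, 13, 8, 11, 12, 10, 2] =(2 6 4 14)(7 9 13 10 8)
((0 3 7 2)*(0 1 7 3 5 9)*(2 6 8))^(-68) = (0 5 9)(1 6 2 7 8) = ((0 5 9)(1 7 6 8 2))^(-68)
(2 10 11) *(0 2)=[2, 1, 10, 3, 4, 5, 6, 7, 8, 9, 11, 0]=(0 2 10 11)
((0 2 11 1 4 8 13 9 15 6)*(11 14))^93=((0 2 14 11 1 4 8 13 9 15 6))^93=(0 4 6 1 15 11 9 14 13 2 8)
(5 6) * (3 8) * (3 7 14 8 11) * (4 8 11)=[0, 1, 2, 4, 8, 6, 5, 14, 7, 9, 10, 3, 12, 13, 11]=(3 4 8 7 14 11)(5 6)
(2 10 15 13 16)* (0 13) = (0 13 16 2 10 15) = [13, 1, 10, 3, 4, 5, 6, 7, 8, 9, 15, 11, 12, 16, 14, 0, 2]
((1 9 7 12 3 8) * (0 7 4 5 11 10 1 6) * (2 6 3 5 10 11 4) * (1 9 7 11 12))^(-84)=(0 9 5)(2 4 11)(6 10 12)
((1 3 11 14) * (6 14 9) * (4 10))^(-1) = ((1 3 11 9 6 14)(4 10))^(-1) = (1 14 6 9 11 3)(4 10)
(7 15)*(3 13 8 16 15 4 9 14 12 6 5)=(3 13 8 16 15 7 4 9 14 12 6 5)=[0, 1, 2, 13, 9, 3, 5, 4, 16, 14, 10, 11, 6, 8, 12, 7, 15]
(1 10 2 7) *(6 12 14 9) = (1 10 2 7)(6 12 14 9) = [0, 10, 7, 3, 4, 5, 12, 1, 8, 6, 2, 11, 14, 13, 9]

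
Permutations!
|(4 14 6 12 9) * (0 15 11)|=|(0 15 11)(4 14 6 12 9)|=15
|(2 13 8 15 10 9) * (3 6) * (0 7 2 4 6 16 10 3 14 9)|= 36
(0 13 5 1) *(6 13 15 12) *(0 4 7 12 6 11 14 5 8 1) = (0 15 6 13 8 1 4 7 12 11 14 5) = [15, 4, 2, 3, 7, 0, 13, 12, 1, 9, 10, 14, 11, 8, 5, 6]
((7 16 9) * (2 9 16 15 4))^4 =((16)(2 9 7 15 4))^4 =(16)(2 4 15 7 9)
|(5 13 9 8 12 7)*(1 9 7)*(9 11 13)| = |(1 11 13 7 5 9 8 12)| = 8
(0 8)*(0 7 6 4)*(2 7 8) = (8)(0 2 7 6 4) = [2, 1, 7, 3, 0, 5, 4, 6, 8]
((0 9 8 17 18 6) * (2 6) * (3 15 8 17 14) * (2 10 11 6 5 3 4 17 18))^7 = (0 9 18 10 11 6)(2 17 4 14 8 15 3 5)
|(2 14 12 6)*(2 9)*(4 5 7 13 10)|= |(2 14 12 6 9)(4 5 7 13 10)|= 5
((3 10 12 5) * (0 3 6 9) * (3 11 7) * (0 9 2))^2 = ((0 11 7 3 10 12 5 6 2))^2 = (0 7 10 5 2 11 3 12 6)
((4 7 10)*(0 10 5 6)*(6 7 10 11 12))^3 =(0 6 12 11)(4 10)(5 7)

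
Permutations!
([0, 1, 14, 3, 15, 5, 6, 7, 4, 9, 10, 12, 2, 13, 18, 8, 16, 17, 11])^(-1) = [0, 1, 12, 3, 8, 5, 6, 7, 15, 9, 10, 18, 11, 13, 2, 4, 16, 17, 14]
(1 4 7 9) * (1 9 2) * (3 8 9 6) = (1 4 7 2)(3 8 9 6) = [0, 4, 1, 8, 7, 5, 3, 2, 9, 6]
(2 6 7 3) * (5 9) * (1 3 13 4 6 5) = [0, 3, 5, 2, 6, 9, 7, 13, 8, 1, 10, 11, 12, 4] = (1 3 2 5 9)(4 6 7 13)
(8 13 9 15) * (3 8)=(3 8 13 9 15)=[0, 1, 2, 8, 4, 5, 6, 7, 13, 15, 10, 11, 12, 9, 14, 3]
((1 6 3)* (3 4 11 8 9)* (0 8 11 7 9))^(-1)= ((11)(0 8)(1 6 4 7 9 3))^(-1)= (11)(0 8)(1 3 9 7 4 6)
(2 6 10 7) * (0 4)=(0 4)(2 6 10 7)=[4, 1, 6, 3, 0, 5, 10, 2, 8, 9, 7]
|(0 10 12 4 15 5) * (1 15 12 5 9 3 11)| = 30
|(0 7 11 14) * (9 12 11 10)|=|(0 7 10 9 12 11 14)|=7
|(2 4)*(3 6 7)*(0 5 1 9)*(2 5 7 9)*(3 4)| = |(0 7 4 5 1 2 3 6 9)| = 9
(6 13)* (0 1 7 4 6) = (0 1 7 4 6 13) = [1, 7, 2, 3, 6, 5, 13, 4, 8, 9, 10, 11, 12, 0]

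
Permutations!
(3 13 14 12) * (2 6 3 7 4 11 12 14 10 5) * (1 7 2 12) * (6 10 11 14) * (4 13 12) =(1 7 13 11)(2 10 5 4 14 6 3 12) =[0, 7, 10, 12, 14, 4, 3, 13, 8, 9, 5, 1, 2, 11, 6]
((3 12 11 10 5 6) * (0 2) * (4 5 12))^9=((0 2)(3 4 5 6)(10 12 11))^9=(12)(0 2)(3 4 5 6)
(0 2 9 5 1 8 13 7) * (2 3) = [3, 8, 9, 2, 4, 1, 6, 0, 13, 5, 10, 11, 12, 7] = (0 3 2 9 5 1 8 13 7)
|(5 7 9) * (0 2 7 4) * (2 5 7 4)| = |(0 5 2 4)(7 9)| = 4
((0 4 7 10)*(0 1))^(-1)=(0 1 10 7 4)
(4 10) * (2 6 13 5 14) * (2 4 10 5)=(2 6 13)(4 5 14)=[0, 1, 6, 3, 5, 14, 13, 7, 8, 9, 10, 11, 12, 2, 4]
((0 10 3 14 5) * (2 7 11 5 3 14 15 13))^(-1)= (0 5 11 7 2 13 15 3 14 10)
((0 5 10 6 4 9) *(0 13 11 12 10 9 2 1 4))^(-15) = (0 5 9 13 11 12 10 6)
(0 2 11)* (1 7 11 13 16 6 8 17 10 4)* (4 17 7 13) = (0 2 4 1 13 16 6 8 7 11)(10 17) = [2, 13, 4, 3, 1, 5, 8, 11, 7, 9, 17, 0, 12, 16, 14, 15, 6, 10]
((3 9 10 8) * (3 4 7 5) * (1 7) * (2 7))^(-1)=(1 4 8 10 9 3 5 7 2)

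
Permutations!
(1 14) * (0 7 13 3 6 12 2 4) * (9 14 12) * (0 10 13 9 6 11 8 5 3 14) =(0 7 9)(1 12 2 4 10 13 14)(3 11 8 5) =[7, 12, 4, 11, 10, 3, 6, 9, 5, 0, 13, 8, 2, 14, 1]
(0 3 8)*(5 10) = [3, 1, 2, 8, 4, 10, 6, 7, 0, 9, 5] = (0 3 8)(5 10)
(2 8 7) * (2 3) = (2 8 7 3) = [0, 1, 8, 2, 4, 5, 6, 3, 7]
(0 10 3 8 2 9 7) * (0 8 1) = (0 10 3 1)(2 9 7 8) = [10, 0, 9, 1, 4, 5, 6, 8, 2, 7, 3]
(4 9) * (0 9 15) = (0 9 4 15) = [9, 1, 2, 3, 15, 5, 6, 7, 8, 4, 10, 11, 12, 13, 14, 0]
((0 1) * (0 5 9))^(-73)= (0 9 5 1)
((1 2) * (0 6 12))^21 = ((0 6 12)(1 2))^21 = (12)(1 2)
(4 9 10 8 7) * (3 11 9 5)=(3 11 9 10 8 7 4 5)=[0, 1, 2, 11, 5, 3, 6, 4, 7, 10, 8, 9]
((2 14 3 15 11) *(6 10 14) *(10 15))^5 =(2 6 15 11)(3 14 10)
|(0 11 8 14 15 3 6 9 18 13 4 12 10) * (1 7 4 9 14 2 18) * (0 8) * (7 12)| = |(0 11)(1 12 10 8 2 18 13 9)(3 6 14 15)(4 7)| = 8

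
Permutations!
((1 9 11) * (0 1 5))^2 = (0 9 5 1 11)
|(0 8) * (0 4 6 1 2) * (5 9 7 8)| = |(0 5 9 7 8 4 6 1 2)| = 9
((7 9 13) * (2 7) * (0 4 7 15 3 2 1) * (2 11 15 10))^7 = (0 4 7 9 13 1)(2 10)(3 11 15)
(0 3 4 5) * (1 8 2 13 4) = (0 3 1 8 2 13 4 5) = [3, 8, 13, 1, 5, 0, 6, 7, 2, 9, 10, 11, 12, 4]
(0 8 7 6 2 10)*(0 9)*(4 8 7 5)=(0 7 6 2 10 9)(4 8 5)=[7, 1, 10, 3, 8, 4, 2, 6, 5, 0, 9]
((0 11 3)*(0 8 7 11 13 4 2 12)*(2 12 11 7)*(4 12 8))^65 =((0 13 12)(2 11 3 4 8))^65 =(0 12 13)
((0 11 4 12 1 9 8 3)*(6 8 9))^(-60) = (0 1)(3 12)(4 8)(6 11)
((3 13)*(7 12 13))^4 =(13)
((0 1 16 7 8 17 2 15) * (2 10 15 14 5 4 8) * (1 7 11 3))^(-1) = (0 15 10 17 8 4 5 14 2 7)(1 3 11 16)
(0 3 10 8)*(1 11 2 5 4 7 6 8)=(0 3 10 1 11 2 5 4 7 6 8)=[3, 11, 5, 10, 7, 4, 8, 6, 0, 9, 1, 2]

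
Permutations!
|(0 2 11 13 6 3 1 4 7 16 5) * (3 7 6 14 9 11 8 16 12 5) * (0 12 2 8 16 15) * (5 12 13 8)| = |(0 5 13 14 9 11 8 15)(1 4 6 7 2 16 3)| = 56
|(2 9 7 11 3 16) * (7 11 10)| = |(2 9 11 3 16)(7 10)| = 10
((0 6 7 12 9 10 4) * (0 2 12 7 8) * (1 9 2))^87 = ((0 6 8)(1 9 10 4)(2 12))^87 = (1 4 10 9)(2 12)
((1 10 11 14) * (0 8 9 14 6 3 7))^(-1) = (0 7 3 6 11 10 1 14 9 8)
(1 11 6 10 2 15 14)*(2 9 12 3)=(1 11 6 10 9 12 3 2 15 14)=[0, 11, 15, 2, 4, 5, 10, 7, 8, 12, 9, 6, 3, 13, 1, 14]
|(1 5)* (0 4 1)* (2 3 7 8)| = |(0 4 1 5)(2 3 7 8)| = 4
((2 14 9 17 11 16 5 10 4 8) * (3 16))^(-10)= (2 14 9 17 11 3 16 5 10 4 8)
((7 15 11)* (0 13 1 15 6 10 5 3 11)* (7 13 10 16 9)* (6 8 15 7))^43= (0 3 1 15 5 13 8 10 11 7)(6 16 9)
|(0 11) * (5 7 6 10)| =|(0 11)(5 7 6 10)| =4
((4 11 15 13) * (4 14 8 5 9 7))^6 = ((4 11 15 13 14 8 5 9 7))^6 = (4 5 13)(7 8 15)(9 14 11)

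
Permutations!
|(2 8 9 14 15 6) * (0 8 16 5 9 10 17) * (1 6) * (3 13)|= |(0 8 10 17)(1 6 2 16 5 9 14 15)(3 13)|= 8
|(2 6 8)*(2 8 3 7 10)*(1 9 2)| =7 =|(1 9 2 6 3 7 10)|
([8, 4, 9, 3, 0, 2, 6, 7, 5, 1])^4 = [9, 5, 0, 3, 2, 4, 6, 7, 1, 8]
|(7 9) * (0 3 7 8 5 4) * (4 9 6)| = |(0 3 7 6 4)(5 9 8)| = 15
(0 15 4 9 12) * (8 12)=(0 15 4 9 8 12)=[15, 1, 2, 3, 9, 5, 6, 7, 12, 8, 10, 11, 0, 13, 14, 4]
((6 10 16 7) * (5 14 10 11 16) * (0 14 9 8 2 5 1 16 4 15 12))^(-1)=((0 14 10 1 16 7 6 11 4 15 12)(2 5 9 8))^(-1)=(0 12 15 4 11 6 7 16 1 10 14)(2 8 9 5)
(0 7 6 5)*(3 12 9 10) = (0 7 6 5)(3 12 9 10) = [7, 1, 2, 12, 4, 0, 5, 6, 8, 10, 3, 11, 9]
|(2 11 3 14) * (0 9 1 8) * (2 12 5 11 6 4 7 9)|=|(0 2 6 4 7 9 1 8)(3 14 12 5 11)|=40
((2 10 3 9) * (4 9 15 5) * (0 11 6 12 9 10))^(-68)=((0 11 6 12 9 2)(3 15 5 4 10))^(-68)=(0 9 6)(2 12 11)(3 5 10 15 4)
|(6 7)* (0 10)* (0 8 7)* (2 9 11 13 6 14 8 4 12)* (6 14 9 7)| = |(0 10 4 12 2 7 9 11 13 14 8 6)| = 12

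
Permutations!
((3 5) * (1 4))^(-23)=(1 4)(3 5)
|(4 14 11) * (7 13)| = |(4 14 11)(7 13)| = 6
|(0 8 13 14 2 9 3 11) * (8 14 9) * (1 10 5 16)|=8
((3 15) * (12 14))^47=(3 15)(12 14)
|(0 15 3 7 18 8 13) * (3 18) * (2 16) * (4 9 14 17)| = 20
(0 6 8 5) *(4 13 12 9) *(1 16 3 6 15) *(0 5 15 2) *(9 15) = (0 2)(1 16 3 6 8 9 4 13 12 15) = [2, 16, 0, 6, 13, 5, 8, 7, 9, 4, 10, 11, 15, 12, 14, 1, 3]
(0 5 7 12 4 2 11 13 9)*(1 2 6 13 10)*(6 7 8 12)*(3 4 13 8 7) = (0 5 7 6 8 12 13 9)(1 2 11 10)(3 4) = [5, 2, 11, 4, 3, 7, 8, 6, 12, 0, 1, 10, 13, 9]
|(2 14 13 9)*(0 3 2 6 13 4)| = |(0 3 2 14 4)(6 13 9)| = 15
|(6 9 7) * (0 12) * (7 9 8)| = |(0 12)(6 8 7)| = 6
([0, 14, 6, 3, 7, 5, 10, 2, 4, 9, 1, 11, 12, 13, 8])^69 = (1 2 8 10 7 14 6 4)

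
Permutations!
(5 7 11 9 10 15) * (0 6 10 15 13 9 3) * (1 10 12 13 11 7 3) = (0 6 12 13 9 15 5 3)(1 10 11) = [6, 10, 2, 0, 4, 3, 12, 7, 8, 15, 11, 1, 13, 9, 14, 5]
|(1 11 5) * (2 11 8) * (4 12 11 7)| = 8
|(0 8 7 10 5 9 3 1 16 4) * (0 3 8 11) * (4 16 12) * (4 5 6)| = |(16)(0 11)(1 12 5 9 8 7 10 6 4 3)| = 10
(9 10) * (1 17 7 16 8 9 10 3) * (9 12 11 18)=(1 17 7 16 8 12 11 18 9 3)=[0, 17, 2, 1, 4, 5, 6, 16, 12, 3, 10, 18, 11, 13, 14, 15, 8, 7, 9]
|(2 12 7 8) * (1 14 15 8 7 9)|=7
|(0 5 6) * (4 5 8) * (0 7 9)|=|(0 8 4 5 6 7 9)|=7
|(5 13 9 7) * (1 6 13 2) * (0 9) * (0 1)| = 15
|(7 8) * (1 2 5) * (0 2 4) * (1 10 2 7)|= 15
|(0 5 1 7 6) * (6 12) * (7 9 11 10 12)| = 8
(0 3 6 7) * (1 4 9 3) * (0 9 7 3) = (0 1 4 7 9)(3 6) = [1, 4, 2, 6, 7, 5, 3, 9, 8, 0]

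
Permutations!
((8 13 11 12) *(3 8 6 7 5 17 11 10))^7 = ((3 8 13 10)(5 17 11 12 6 7))^7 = (3 10 13 8)(5 17 11 12 6 7)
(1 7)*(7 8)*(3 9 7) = (1 8 3 9 7) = [0, 8, 2, 9, 4, 5, 6, 1, 3, 7]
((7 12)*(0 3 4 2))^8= (12)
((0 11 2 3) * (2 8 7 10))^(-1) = (0 3 2 10 7 8 11)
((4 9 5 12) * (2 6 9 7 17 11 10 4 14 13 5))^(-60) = (17)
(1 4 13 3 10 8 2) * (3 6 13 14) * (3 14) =(14)(1 4 3 10 8 2)(6 13) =[0, 4, 1, 10, 3, 5, 13, 7, 2, 9, 8, 11, 12, 6, 14]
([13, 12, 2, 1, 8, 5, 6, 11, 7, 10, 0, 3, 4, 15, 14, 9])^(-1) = [10, 3, 2, 11, 12, 5, 6, 8, 4, 15, 9, 7, 1, 0, 14, 13]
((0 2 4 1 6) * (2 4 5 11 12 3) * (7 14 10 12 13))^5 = (0 4 1 6)(2 14 5 10 11 12 13 3 7)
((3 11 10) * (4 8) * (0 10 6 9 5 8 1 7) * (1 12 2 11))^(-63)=((0 10 3 1 7)(2 11 6 9 5 8 4 12))^(-63)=(0 3 7 10 1)(2 11 6 9 5 8 4 12)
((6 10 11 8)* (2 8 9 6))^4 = (11)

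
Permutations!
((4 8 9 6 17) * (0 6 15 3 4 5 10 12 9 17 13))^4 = ((0 6 13)(3 4 8 17 5 10 12 9 15))^4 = (0 6 13)(3 5 15 17 9 8 12 4 10)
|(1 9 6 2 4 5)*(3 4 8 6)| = |(1 9 3 4 5)(2 8 6)| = 15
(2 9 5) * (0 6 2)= (0 6 2 9 5)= [6, 1, 9, 3, 4, 0, 2, 7, 8, 5]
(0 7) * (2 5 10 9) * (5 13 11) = (0 7)(2 13 11 5 10 9) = [7, 1, 13, 3, 4, 10, 6, 0, 8, 2, 9, 5, 12, 11]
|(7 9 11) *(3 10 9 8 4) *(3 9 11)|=7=|(3 10 11 7 8 4 9)|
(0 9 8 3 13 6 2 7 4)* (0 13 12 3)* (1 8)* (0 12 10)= [9, 8, 7, 10, 13, 5, 2, 4, 12, 1, 0, 11, 3, 6]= (0 9 1 8 12 3 10)(2 7 4 13 6)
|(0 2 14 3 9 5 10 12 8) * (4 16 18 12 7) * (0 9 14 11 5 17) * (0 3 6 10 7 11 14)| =|(0 2 14 6 10 11 5 7 4 16 18 12 8 9 17 3)| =16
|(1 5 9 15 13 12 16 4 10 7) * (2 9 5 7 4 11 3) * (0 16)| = 18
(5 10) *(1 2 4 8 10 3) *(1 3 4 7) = [0, 2, 7, 3, 8, 4, 6, 1, 10, 9, 5] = (1 2 7)(4 8 10 5)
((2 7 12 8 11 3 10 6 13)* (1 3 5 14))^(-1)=(1 14 5 11 8 12 7 2 13 6 10 3)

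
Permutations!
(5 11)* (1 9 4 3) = (1 9 4 3)(5 11) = [0, 9, 2, 1, 3, 11, 6, 7, 8, 4, 10, 5]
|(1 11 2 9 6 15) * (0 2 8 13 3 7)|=11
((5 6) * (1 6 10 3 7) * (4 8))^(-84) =(10)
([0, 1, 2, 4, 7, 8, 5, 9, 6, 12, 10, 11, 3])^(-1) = (3 12 9 7 4)(5 6 8)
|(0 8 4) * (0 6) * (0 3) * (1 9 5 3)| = |(0 8 4 6 1 9 5 3)| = 8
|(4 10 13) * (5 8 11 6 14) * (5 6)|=6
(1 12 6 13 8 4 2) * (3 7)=(1 12 6 13 8 4 2)(3 7)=[0, 12, 1, 7, 2, 5, 13, 3, 4, 9, 10, 11, 6, 8]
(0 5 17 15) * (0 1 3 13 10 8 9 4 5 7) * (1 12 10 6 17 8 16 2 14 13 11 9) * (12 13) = (0 7)(1 3 11 9 4 5 8)(2 14 12 10 16)(6 17 15 13) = [7, 3, 14, 11, 5, 8, 17, 0, 1, 4, 16, 9, 10, 6, 12, 13, 2, 15]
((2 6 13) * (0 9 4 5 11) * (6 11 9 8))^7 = ((0 8 6 13 2 11)(4 5 9))^7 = (0 8 6 13 2 11)(4 5 9)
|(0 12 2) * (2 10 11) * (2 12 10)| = |(0 10 11 12 2)| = 5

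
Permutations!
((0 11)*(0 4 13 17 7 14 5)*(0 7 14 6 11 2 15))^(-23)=((0 2 15)(4 13 17 14 5 7 6 11))^(-23)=(0 2 15)(4 13 17 14 5 7 6 11)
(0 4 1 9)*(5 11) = [4, 9, 2, 3, 1, 11, 6, 7, 8, 0, 10, 5] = (0 4 1 9)(5 11)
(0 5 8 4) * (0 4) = (0 5 8) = [5, 1, 2, 3, 4, 8, 6, 7, 0]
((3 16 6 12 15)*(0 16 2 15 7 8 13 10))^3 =((0 16 6 12 7 8 13 10)(2 15 3))^3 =(0 12 13 16 7 10 6 8)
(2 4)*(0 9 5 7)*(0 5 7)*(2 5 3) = (0 9 7 3 2 4 5) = [9, 1, 4, 2, 5, 0, 6, 3, 8, 7]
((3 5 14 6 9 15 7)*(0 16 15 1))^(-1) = ((0 16 15 7 3 5 14 6 9 1))^(-1) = (0 1 9 6 14 5 3 7 15 16)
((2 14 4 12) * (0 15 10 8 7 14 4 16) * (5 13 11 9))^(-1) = ((0 15 10 8 7 14 16)(2 4 12)(5 13 11 9))^(-1) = (0 16 14 7 8 10 15)(2 12 4)(5 9 11 13)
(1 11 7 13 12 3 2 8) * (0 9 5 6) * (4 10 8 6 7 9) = (0 4 10 8 1 11 9 5 7 13 12 3 2 6) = [4, 11, 6, 2, 10, 7, 0, 13, 1, 5, 8, 9, 3, 12]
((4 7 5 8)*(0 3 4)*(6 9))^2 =(9)(0 4 5)(3 7 8)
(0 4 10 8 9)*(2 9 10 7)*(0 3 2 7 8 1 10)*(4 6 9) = [6, 10, 4, 2, 8, 5, 9, 7, 0, 3, 1] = (0 6 9 3 2 4 8)(1 10)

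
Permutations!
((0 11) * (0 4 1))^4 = (11)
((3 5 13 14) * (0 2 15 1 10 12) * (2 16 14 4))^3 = (0 3 4 1)(2 10 16 5)(12 14 13 15)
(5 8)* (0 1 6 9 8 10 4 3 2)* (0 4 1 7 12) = (0 7 12)(1 6 9 8 5 10)(2 4 3) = [7, 6, 4, 2, 3, 10, 9, 12, 5, 8, 1, 11, 0]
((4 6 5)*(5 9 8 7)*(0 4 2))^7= (0 2 5 7 8 9 6 4)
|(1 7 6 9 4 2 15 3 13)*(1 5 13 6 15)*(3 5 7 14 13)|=|(1 14 13 7 15 5 3 6 9 4 2)|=11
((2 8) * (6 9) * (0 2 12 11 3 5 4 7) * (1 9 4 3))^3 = ((0 2 8 12 11 1 9 6 4 7)(3 5))^3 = (0 12 9 7 8 1 4 2 11 6)(3 5)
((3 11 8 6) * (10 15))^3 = (3 6 8 11)(10 15)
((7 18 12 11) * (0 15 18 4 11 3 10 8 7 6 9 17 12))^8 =(0 18 15)(3 17 6 4 8)(7 10 12 9 11)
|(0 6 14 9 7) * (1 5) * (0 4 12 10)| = |(0 6 14 9 7 4 12 10)(1 5)| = 8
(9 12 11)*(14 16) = (9 12 11)(14 16) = [0, 1, 2, 3, 4, 5, 6, 7, 8, 12, 10, 9, 11, 13, 16, 15, 14]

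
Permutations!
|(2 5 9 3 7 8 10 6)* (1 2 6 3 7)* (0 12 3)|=10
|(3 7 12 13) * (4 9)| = |(3 7 12 13)(4 9)| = 4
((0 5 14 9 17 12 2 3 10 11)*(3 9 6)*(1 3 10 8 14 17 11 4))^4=((0 5 17 12 2 9 11)(1 3 8 14 6 10 4))^4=(0 2 5 9 17 11 12)(1 6 3 10 8 4 14)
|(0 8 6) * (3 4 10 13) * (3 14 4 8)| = |(0 3 8 6)(4 10 13 14)| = 4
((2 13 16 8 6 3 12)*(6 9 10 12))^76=((2 13 16 8 9 10 12)(3 6))^76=(2 12 10 9 8 16 13)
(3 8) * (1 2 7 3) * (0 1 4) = (0 1 2 7 3 8 4) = [1, 2, 7, 8, 0, 5, 6, 3, 4]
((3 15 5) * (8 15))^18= (3 15)(5 8)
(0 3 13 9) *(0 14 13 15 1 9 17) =(0 3 15 1 9 14 13 17) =[3, 9, 2, 15, 4, 5, 6, 7, 8, 14, 10, 11, 12, 17, 13, 1, 16, 0]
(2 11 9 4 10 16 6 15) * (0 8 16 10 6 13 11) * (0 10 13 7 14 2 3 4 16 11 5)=(0 8 11 9 16 7 14 2 10 13 5)(3 4 6 15)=[8, 1, 10, 4, 6, 0, 15, 14, 11, 16, 13, 9, 12, 5, 2, 3, 7]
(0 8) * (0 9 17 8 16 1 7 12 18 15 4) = (0 16 1 7 12 18 15 4)(8 9 17) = [16, 7, 2, 3, 0, 5, 6, 12, 9, 17, 10, 11, 18, 13, 14, 4, 1, 8, 15]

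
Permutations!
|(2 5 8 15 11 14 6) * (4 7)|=|(2 5 8 15 11 14 6)(4 7)|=14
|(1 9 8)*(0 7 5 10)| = 12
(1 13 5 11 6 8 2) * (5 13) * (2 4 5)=(13)(1 2)(4 5 11 6 8)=[0, 2, 1, 3, 5, 11, 8, 7, 4, 9, 10, 6, 12, 13]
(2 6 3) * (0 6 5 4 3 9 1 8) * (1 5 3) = [6, 8, 3, 2, 1, 4, 9, 7, 0, 5] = (0 6 9 5 4 1 8)(2 3)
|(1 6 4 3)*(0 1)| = 5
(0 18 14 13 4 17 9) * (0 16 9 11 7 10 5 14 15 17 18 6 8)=(0 6 8)(4 18 15 17 11 7 10 5 14 13)(9 16)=[6, 1, 2, 3, 18, 14, 8, 10, 0, 16, 5, 7, 12, 4, 13, 17, 9, 11, 15]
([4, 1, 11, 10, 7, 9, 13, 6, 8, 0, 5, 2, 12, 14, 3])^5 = (0 14)(2 11)(3 4)(5 6)(7 10)(9 13)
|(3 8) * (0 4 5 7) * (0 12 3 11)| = |(0 4 5 7 12 3 8 11)| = 8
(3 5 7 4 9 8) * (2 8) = (2 8 3 5 7 4 9) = [0, 1, 8, 5, 9, 7, 6, 4, 3, 2]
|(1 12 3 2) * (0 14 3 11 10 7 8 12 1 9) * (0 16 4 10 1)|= 13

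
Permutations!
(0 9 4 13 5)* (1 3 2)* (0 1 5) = (0 9 4 13)(1 3 2 5) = [9, 3, 5, 2, 13, 1, 6, 7, 8, 4, 10, 11, 12, 0]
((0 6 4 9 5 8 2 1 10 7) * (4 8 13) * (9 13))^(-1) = (0 7 10 1 2 8 6)(4 13)(5 9)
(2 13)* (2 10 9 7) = (2 13 10 9 7) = [0, 1, 13, 3, 4, 5, 6, 2, 8, 7, 9, 11, 12, 10]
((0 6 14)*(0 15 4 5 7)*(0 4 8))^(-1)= ((0 6 14 15 8)(4 5 7))^(-1)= (0 8 15 14 6)(4 7 5)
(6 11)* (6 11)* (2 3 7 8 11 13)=(2 3 7 8 11 13)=[0, 1, 3, 7, 4, 5, 6, 8, 11, 9, 10, 13, 12, 2]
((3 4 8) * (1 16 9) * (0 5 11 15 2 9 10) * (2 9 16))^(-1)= (0 10 16 2 1 9 15 11 5)(3 8 4)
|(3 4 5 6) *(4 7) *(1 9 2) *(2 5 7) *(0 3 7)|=|(0 3 2 1 9 5 6 7 4)|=9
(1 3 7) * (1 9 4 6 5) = (1 3 7 9 4 6 5) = [0, 3, 2, 7, 6, 1, 5, 9, 8, 4]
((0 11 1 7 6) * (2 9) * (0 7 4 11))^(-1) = ((1 4 11)(2 9)(6 7))^(-1) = (1 11 4)(2 9)(6 7)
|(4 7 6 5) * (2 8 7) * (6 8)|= |(2 6 5 4)(7 8)|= 4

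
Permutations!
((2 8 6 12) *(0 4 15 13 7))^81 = (0 4 15 13 7)(2 8 6 12)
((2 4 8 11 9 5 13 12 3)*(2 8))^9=(2 4)(3 11 5 12 8 9 13)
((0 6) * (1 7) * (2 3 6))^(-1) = (0 6 3 2)(1 7)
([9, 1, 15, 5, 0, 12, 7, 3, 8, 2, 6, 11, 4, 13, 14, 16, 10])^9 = [5, 1, 4, 10, 3, 6, 15, 16, 8, 12, 2, 11, 7, 13, 14, 0, 9]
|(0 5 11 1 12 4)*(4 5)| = 4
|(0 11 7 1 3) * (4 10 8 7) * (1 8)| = |(0 11 4 10 1 3)(7 8)| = 6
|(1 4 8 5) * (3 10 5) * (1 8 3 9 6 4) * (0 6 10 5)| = |(0 6 4 3 5 8 9 10)| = 8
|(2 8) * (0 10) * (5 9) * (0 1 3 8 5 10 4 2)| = 9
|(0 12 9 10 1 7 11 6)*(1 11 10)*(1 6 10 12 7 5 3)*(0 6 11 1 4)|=|(0 7 12 9 11 10 1 5 3 4)|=10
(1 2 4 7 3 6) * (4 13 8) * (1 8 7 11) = [0, 2, 13, 6, 11, 5, 8, 3, 4, 9, 10, 1, 12, 7] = (1 2 13 7 3 6 8 4 11)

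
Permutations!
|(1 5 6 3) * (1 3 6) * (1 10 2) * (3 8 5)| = 6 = |(1 3 8 5 10 2)|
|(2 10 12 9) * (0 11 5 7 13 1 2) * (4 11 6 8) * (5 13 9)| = |(0 6 8 4 11 13 1 2 10 12 5 7 9)| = 13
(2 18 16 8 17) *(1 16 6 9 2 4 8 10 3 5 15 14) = (1 16 10 3 5 15 14)(2 18 6 9)(4 8 17) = [0, 16, 18, 5, 8, 15, 9, 7, 17, 2, 3, 11, 12, 13, 1, 14, 10, 4, 6]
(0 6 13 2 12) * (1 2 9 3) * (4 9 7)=(0 6 13 7 4 9 3 1 2 12)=[6, 2, 12, 1, 9, 5, 13, 4, 8, 3, 10, 11, 0, 7]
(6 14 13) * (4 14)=(4 14 13 6)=[0, 1, 2, 3, 14, 5, 4, 7, 8, 9, 10, 11, 12, 6, 13]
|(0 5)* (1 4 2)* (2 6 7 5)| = |(0 2 1 4 6 7 5)| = 7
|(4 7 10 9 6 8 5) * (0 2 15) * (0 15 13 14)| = |(15)(0 2 13 14)(4 7 10 9 6 8 5)| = 28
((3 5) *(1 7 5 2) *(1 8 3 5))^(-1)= ((1 7)(2 8 3))^(-1)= (1 7)(2 3 8)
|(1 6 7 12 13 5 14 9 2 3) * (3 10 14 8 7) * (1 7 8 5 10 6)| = 9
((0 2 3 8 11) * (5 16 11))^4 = ((0 2 3 8 5 16 11))^4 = (0 5 2 16 3 11 8)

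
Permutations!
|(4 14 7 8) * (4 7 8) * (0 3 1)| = 12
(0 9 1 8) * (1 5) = (0 9 5 1 8) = [9, 8, 2, 3, 4, 1, 6, 7, 0, 5]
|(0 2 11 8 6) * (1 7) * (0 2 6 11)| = |(0 6 2)(1 7)(8 11)| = 6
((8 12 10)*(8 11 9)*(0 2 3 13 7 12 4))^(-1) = (0 4 8 9 11 10 12 7 13 3 2)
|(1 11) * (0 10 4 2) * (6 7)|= 4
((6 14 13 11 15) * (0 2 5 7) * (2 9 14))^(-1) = (0 7 5 2 6 15 11 13 14 9)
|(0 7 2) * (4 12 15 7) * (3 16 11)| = |(0 4 12 15 7 2)(3 16 11)| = 6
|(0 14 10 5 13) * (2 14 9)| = 7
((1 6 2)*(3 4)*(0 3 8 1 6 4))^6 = ((0 3)(1 4 8)(2 6))^6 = (8)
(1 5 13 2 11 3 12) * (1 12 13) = (1 5)(2 11 3 13) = [0, 5, 11, 13, 4, 1, 6, 7, 8, 9, 10, 3, 12, 2]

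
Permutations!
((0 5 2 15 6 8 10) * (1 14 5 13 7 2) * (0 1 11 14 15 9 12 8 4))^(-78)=(0 8)(1 7)(2 15)(4 12)(6 9)(10 13)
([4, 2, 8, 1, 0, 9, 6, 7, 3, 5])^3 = (0 4)(1 3 8 2)(5 9)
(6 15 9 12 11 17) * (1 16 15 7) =(1 16 15 9 12 11 17 6 7) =[0, 16, 2, 3, 4, 5, 7, 1, 8, 12, 10, 17, 11, 13, 14, 9, 15, 6]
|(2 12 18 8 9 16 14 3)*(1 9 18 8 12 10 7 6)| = |(1 9 16 14 3 2 10 7 6)(8 18 12)| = 9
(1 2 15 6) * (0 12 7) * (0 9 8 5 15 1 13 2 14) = (0 12 7 9 8 5 15 6 13 2 1 14) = [12, 14, 1, 3, 4, 15, 13, 9, 5, 8, 10, 11, 7, 2, 0, 6]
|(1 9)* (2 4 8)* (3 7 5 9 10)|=6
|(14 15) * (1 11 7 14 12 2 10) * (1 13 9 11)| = |(2 10 13 9 11 7 14 15 12)| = 9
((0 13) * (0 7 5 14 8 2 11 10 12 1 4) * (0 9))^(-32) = (0 11 13 10 7 12 5 1 14 4 8 9 2)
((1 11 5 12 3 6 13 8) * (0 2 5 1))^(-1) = (0 8 13 6 3 12 5 2)(1 11)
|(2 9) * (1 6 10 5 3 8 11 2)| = |(1 6 10 5 3 8 11 2 9)| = 9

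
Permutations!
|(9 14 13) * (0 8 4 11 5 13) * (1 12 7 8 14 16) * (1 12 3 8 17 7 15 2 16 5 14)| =84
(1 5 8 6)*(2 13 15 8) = (1 5 2 13 15 8 6) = [0, 5, 13, 3, 4, 2, 1, 7, 6, 9, 10, 11, 12, 15, 14, 8]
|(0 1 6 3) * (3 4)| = |(0 1 6 4 3)| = 5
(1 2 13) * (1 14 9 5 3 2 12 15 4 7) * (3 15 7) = [0, 12, 13, 2, 3, 15, 6, 1, 8, 5, 10, 11, 7, 14, 9, 4] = (1 12 7)(2 13 14 9 5 15 4 3)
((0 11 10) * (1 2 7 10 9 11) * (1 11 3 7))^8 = (0 9 7)(3 10 11)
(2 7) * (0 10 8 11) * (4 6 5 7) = (0 10 8 11)(2 4 6 5 7) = [10, 1, 4, 3, 6, 7, 5, 2, 11, 9, 8, 0]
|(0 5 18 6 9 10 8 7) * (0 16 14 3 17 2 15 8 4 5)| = 24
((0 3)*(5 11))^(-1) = (0 3)(5 11)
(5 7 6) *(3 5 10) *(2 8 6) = (2 8 6 10 3 5 7) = [0, 1, 8, 5, 4, 7, 10, 2, 6, 9, 3]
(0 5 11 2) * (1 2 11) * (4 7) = (11)(0 5 1 2)(4 7) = [5, 2, 0, 3, 7, 1, 6, 4, 8, 9, 10, 11]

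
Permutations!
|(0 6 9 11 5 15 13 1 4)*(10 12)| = |(0 6 9 11 5 15 13 1 4)(10 12)| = 18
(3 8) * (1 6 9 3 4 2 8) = (1 6 9 3)(2 8 4) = [0, 6, 8, 1, 2, 5, 9, 7, 4, 3]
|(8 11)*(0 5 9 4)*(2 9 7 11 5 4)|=4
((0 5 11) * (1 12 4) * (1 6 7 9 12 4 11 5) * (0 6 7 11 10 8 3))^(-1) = ((0 1 4 7 9 12 10 8 3)(6 11))^(-1) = (0 3 8 10 12 9 7 4 1)(6 11)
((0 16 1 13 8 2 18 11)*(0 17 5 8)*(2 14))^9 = ((0 16 1 13)(2 18 11 17 5 8 14))^9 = (0 16 1 13)(2 11 5 14 18 17 8)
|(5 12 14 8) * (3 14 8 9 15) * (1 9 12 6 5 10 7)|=|(1 9 15 3 14 12 8 10 7)(5 6)|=18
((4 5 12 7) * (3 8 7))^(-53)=((3 8 7 4 5 12))^(-53)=(3 8 7 4 5 12)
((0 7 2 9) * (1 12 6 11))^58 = ((0 7 2 9)(1 12 6 11))^58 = (0 2)(1 6)(7 9)(11 12)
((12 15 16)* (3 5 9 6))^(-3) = ((3 5 9 6)(12 15 16))^(-3) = (16)(3 5 9 6)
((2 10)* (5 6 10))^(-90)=((2 5 6 10))^(-90)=(2 6)(5 10)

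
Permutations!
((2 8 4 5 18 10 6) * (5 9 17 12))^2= ((2 8 4 9 17 12 5 18 10 6))^2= (2 4 17 5 10)(6 8 9 12 18)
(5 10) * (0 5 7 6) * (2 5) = [2, 1, 5, 3, 4, 10, 0, 6, 8, 9, 7] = (0 2 5 10 7 6)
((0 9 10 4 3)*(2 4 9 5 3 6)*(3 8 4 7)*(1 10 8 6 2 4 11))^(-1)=((0 5 6 4 2 7 3)(1 10 9 8 11))^(-1)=(0 3 7 2 4 6 5)(1 11 8 9 10)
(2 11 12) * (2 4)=[0, 1, 11, 3, 2, 5, 6, 7, 8, 9, 10, 12, 4]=(2 11 12 4)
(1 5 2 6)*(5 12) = (1 12 5 2 6) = [0, 12, 6, 3, 4, 2, 1, 7, 8, 9, 10, 11, 5]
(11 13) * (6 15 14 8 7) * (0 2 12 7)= [2, 1, 12, 3, 4, 5, 15, 6, 0, 9, 10, 13, 7, 11, 8, 14]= (0 2 12 7 6 15 14 8)(11 13)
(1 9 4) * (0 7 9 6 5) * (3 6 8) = [7, 8, 2, 6, 1, 0, 5, 9, 3, 4] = (0 7 9 4 1 8 3 6 5)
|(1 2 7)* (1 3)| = |(1 2 7 3)| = 4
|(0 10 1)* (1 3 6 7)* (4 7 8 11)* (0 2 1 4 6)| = 6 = |(0 10 3)(1 2)(4 7)(6 8 11)|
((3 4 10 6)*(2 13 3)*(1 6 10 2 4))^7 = ((1 6 4 2 13 3))^7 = (1 6 4 2 13 3)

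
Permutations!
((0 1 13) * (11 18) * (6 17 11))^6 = (6 11)(17 18)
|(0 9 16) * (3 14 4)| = 3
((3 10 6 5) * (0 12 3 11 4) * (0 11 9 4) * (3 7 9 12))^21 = ((0 3 10 6 5 12 7 9 4 11))^21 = (0 3 10 6 5 12 7 9 4 11)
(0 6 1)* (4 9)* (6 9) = (0 9 4 6 1) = [9, 0, 2, 3, 6, 5, 1, 7, 8, 4]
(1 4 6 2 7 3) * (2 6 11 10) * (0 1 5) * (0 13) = (0 1 4 11 10 2 7 3 5 13) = [1, 4, 7, 5, 11, 13, 6, 3, 8, 9, 2, 10, 12, 0]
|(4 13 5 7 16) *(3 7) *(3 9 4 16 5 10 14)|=|(16)(3 7 5 9 4 13 10 14)|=8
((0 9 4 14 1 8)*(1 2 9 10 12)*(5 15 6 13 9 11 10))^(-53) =(0 6 4 11 1 5 13 14 10 8 15 9 2 12)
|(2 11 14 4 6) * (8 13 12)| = 15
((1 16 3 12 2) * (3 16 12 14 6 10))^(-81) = ((16)(1 12 2)(3 14 6 10))^(-81) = (16)(3 10 6 14)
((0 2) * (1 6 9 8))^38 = (1 9)(6 8)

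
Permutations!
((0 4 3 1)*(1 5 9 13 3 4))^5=((0 1)(3 5 9 13))^5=(0 1)(3 5 9 13)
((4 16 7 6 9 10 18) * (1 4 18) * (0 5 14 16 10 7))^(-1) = (18)(0 16 14 5)(1 10 4)(6 7 9)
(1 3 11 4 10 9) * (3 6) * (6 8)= [0, 8, 2, 11, 10, 5, 3, 7, 6, 1, 9, 4]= (1 8 6 3 11 4 10 9)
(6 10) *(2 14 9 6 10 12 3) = [0, 1, 14, 2, 4, 5, 12, 7, 8, 6, 10, 11, 3, 13, 9] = (2 14 9 6 12 3)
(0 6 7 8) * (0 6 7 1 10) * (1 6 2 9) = [7, 10, 9, 3, 4, 5, 6, 8, 2, 1, 0] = (0 7 8 2 9 1 10)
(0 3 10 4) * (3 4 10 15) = (0 4)(3 15) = [4, 1, 2, 15, 0, 5, 6, 7, 8, 9, 10, 11, 12, 13, 14, 3]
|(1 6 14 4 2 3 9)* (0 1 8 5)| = 10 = |(0 1 6 14 4 2 3 9 8 5)|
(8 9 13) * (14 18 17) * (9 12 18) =(8 12 18 17 14 9 13) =[0, 1, 2, 3, 4, 5, 6, 7, 12, 13, 10, 11, 18, 8, 9, 15, 16, 14, 17]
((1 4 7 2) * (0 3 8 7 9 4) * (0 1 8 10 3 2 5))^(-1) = ((0 2 8 7 5)(3 10)(4 9))^(-1) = (0 5 7 8 2)(3 10)(4 9)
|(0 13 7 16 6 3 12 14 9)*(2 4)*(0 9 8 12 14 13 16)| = 18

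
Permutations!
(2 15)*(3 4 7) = (2 15)(3 4 7) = [0, 1, 15, 4, 7, 5, 6, 3, 8, 9, 10, 11, 12, 13, 14, 2]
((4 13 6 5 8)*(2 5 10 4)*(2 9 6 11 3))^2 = ((2 5 8 9 6 10 4 13 11 3))^2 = (2 8 6 4 11)(3 5 9 10 13)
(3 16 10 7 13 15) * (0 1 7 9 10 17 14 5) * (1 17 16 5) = [17, 7, 2, 5, 4, 0, 6, 13, 8, 10, 9, 11, 12, 15, 1, 3, 16, 14] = (0 17 14 1 7 13 15 3 5)(9 10)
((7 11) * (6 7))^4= ((6 7 11))^4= (6 7 11)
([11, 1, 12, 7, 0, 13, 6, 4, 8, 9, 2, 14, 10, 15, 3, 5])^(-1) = (0 4 7 3 14 11)(2 10 12)(5 15 13)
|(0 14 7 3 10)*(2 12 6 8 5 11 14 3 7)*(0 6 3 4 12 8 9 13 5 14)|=30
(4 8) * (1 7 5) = (1 7 5)(4 8) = [0, 7, 2, 3, 8, 1, 6, 5, 4]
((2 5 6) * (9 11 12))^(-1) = (2 6 5)(9 12 11)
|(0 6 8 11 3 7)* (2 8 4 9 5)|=|(0 6 4 9 5 2 8 11 3 7)|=10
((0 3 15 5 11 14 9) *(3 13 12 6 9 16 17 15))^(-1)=((0 13 12 6 9)(5 11 14 16 17 15))^(-1)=(0 9 6 12 13)(5 15 17 16 14 11)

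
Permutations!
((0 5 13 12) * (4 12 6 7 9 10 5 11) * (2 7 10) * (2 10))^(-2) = (0 4)(2 13 10 7 6 5 9)(11 12)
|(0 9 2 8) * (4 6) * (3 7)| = 4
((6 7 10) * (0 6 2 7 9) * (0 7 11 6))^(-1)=(2 10 7 9 6 11)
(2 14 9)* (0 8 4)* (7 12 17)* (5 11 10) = [8, 1, 14, 3, 0, 11, 6, 12, 4, 2, 5, 10, 17, 13, 9, 15, 16, 7] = (0 8 4)(2 14 9)(5 11 10)(7 12 17)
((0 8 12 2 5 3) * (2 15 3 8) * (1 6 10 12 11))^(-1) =((0 2 5 8 11 1 6 10 12 15 3))^(-1) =(0 3 15 12 10 6 1 11 8 5 2)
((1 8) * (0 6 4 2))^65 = ((0 6 4 2)(1 8))^65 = (0 6 4 2)(1 8)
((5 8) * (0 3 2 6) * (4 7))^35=(0 6 2 3)(4 7)(5 8)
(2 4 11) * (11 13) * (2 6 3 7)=[0, 1, 4, 7, 13, 5, 3, 2, 8, 9, 10, 6, 12, 11]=(2 4 13 11 6 3 7)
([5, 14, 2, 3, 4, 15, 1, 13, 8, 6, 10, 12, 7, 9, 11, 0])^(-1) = [15, 6, 2, 3, 4, 0, 9, 12, 8, 13, 10, 14, 11, 7, 1, 5]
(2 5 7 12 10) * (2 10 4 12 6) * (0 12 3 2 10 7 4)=(0 12)(2 5 4 3)(6 10 7)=[12, 1, 5, 2, 3, 4, 10, 6, 8, 9, 7, 11, 0]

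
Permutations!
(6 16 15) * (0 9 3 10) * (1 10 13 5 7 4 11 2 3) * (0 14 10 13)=[9, 13, 3, 0, 11, 7, 16, 4, 8, 1, 14, 2, 12, 5, 10, 6, 15]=(0 9 1 13 5 7 4 11 2 3)(6 16 15)(10 14)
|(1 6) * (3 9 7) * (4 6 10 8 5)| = 6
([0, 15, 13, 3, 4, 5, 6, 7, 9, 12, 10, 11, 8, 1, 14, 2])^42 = (1 2)(13 15)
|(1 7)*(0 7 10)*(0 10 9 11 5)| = 6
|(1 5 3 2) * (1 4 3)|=|(1 5)(2 4 3)|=6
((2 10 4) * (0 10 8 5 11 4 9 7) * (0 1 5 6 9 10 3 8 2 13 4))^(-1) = (0 11 5 1 7 9 6 8 3)(4 13) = ((0 3 8 6 9 7 1 5 11)(4 13))^(-1)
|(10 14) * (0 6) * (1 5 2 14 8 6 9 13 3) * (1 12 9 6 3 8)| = 10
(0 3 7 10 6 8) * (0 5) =(0 3 7 10 6 8 5) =[3, 1, 2, 7, 4, 0, 8, 10, 5, 9, 6]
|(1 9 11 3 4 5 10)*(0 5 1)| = |(0 5 10)(1 9 11 3 4)| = 15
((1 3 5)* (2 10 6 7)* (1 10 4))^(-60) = ((1 3 5 10 6 7 2 4))^(-60) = (1 6)(2 5)(3 7)(4 10)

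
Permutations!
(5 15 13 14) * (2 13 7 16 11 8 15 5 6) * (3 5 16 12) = (2 13 14 6)(3 5 16 11 8 15 7 12) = [0, 1, 13, 5, 4, 16, 2, 12, 15, 9, 10, 8, 3, 14, 6, 7, 11]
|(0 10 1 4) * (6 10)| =5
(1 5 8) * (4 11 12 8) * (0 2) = (0 2)(1 5 4 11 12 8) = [2, 5, 0, 3, 11, 4, 6, 7, 1, 9, 10, 12, 8]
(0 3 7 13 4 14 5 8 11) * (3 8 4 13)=(0 8 11)(3 7)(4 14 5)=[8, 1, 2, 7, 14, 4, 6, 3, 11, 9, 10, 0, 12, 13, 5]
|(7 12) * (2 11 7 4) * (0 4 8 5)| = 8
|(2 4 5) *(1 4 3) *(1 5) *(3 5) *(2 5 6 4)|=|(1 2 6 4)|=4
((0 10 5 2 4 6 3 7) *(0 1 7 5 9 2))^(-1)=(0 5 3 6 4 2 9 10)(1 7)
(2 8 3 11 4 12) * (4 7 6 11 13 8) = [0, 1, 4, 13, 12, 5, 11, 6, 3, 9, 10, 7, 2, 8] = (2 4 12)(3 13 8)(6 11 7)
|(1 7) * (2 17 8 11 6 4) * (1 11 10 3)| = |(1 7 11 6 4 2 17 8 10 3)| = 10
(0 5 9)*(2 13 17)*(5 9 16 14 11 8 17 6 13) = (0 9)(2 5 16 14 11 8 17)(6 13) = [9, 1, 5, 3, 4, 16, 13, 7, 17, 0, 10, 8, 12, 6, 11, 15, 14, 2]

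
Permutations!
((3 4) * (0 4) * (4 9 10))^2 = ((0 9 10 4 3))^2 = (0 10 3 9 4)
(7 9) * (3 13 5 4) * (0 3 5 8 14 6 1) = (0 3 13 8 14 6 1)(4 5)(7 9) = [3, 0, 2, 13, 5, 4, 1, 9, 14, 7, 10, 11, 12, 8, 6]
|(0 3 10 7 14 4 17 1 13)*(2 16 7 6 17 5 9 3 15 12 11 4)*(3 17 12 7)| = |(0 15 7 14 2 16 3 10 6 12 11 4 5 9 17 1 13)| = 17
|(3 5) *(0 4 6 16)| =4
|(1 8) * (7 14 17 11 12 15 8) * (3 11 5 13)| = |(1 7 14 17 5 13 3 11 12 15 8)| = 11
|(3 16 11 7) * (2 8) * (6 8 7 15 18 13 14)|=11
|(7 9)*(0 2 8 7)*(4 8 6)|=7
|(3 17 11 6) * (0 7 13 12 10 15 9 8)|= |(0 7 13 12 10 15 9 8)(3 17 11 6)|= 8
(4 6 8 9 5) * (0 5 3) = (0 5 4 6 8 9 3) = [5, 1, 2, 0, 6, 4, 8, 7, 9, 3]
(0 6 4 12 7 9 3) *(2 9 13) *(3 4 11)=[6, 1, 9, 0, 12, 5, 11, 13, 8, 4, 10, 3, 7, 2]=(0 6 11 3)(2 9 4 12 7 13)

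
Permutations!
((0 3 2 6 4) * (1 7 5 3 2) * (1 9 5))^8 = ((0 2 6 4)(1 7)(3 9 5))^8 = (3 5 9)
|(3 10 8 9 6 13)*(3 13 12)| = 6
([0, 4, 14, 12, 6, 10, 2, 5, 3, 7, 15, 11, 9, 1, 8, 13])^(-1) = (1 13 15 10 5 7 9 12 3 8 14 2 6 4)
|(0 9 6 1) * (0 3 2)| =6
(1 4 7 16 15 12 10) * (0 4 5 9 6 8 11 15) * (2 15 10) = [4, 5, 15, 3, 7, 9, 8, 16, 11, 6, 1, 10, 2, 13, 14, 12, 0] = (0 4 7 16)(1 5 9 6 8 11 10)(2 15 12)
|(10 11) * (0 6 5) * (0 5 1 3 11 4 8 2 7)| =10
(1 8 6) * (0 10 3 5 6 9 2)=(0 10 3 5 6 1 8 9 2)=[10, 8, 0, 5, 4, 6, 1, 7, 9, 2, 3]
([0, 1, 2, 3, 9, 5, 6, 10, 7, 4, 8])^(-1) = (4 9)(7 8 10)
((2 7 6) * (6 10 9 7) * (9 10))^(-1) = (10)(2 6)(7 9)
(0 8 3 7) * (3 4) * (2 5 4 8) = [2, 1, 5, 7, 3, 4, 6, 0, 8] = (8)(0 2 5 4 3 7)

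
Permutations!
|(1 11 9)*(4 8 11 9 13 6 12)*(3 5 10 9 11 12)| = |(1 11 13 6 3 5 10 9)(4 8 12)| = 24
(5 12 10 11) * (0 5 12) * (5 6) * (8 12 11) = (0 6 5)(8 12 10) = [6, 1, 2, 3, 4, 0, 5, 7, 12, 9, 8, 11, 10]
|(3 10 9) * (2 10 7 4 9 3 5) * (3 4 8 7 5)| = 6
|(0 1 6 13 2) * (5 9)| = |(0 1 6 13 2)(5 9)| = 10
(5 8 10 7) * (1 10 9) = [0, 10, 2, 3, 4, 8, 6, 5, 9, 1, 7] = (1 10 7 5 8 9)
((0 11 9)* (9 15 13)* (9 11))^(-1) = ((0 9)(11 15 13))^(-1) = (0 9)(11 13 15)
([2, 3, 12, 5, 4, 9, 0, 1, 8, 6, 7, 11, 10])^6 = [3, 2, 5, 12, 4, 10, 1, 0, 8, 7, 6, 11, 9]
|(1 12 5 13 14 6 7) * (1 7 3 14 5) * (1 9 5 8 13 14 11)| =|(1 12 9 5 14 6 3 11)(8 13)| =8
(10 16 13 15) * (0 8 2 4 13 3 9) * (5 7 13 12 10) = (0 8 2 4 12 10 16 3 9)(5 7 13 15) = [8, 1, 4, 9, 12, 7, 6, 13, 2, 0, 16, 11, 10, 15, 14, 5, 3]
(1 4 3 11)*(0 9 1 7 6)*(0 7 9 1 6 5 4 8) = [1, 8, 2, 11, 3, 4, 7, 5, 0, 6, 10, 9] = (0 1 8)(3 11 9 6 7 5 4)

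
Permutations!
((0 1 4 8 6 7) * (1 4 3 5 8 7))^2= (0 7 4)(1 5 6 3 8)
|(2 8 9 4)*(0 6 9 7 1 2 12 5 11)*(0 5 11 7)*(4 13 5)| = |(0 6 9 13 5 7 1 2 8)(4 12 11)| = 9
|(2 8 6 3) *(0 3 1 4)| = |(0 3 2 8 6 1 4)| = 7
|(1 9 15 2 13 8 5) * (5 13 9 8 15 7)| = 8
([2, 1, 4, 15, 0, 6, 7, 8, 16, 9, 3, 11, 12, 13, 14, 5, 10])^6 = (3 16 7 5)(6 15 10 8)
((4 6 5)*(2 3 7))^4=(2 3 7)(4 6 5)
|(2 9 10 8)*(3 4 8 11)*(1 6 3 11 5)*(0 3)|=10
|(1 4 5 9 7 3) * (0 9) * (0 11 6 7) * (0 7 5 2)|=|(0 9 7 3 1 4 2)(5 11 6)|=21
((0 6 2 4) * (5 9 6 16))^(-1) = (0 4 2 6 9 5 16)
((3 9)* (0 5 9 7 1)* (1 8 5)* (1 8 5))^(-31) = (0 1 8)(3 7 5 9)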